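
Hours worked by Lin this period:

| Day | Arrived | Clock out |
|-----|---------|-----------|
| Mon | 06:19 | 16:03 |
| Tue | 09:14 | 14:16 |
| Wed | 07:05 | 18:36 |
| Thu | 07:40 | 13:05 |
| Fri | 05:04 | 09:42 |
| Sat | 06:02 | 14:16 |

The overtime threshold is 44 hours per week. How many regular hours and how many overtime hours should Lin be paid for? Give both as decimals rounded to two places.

Regular 44.00 hours, overtime 0.57 hours

Mon: 06:19–16:03 = 9 h 44 min
Tue: 09:14–14:16 = 5 h 2 min
Wed: 07:05–18:36 = 11 h 31 min
Thu: 07:40–13:05 = 5 h 25 min
Fri: 05:04–09:42 = 4 h 38 min
Sat: 06:02–14:16 = 8 h 14 min
Total worked: 44 h 34 min = 44.57 h.
Threshold 44 h → overtime 0 h 34 min, regular 44 h 0 min.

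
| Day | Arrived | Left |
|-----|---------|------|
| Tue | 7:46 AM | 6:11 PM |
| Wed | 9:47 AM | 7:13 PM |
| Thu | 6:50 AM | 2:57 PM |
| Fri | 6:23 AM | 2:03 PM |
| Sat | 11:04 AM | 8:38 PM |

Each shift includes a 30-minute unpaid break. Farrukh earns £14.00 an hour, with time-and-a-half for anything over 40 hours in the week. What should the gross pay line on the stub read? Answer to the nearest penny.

£616.70

Tue: 7:46 AM–6:11 PM = 10 h 25 min; less 30 min break → 9 h 55 min
Wed: 9:47 AM–7:13 PM = 9 h 26 min; less 30 min break → 8 h 56 min
Thu: 6:50 AM–2:57 PM = 8 h 7 min; less 30 min break → 7 h 37 min
Fri: 6:23 AM–2:03 PM = 7 h 40 min; less 30 min break → 7 h 10 min
Sat: 11:04 AM–8:38 PM = 9 h 34 min; less 30 min break → 9 h 4 min
Total worked: 42 h 42 min = 2562 min.
Regular 40 h 0 min = 2400 min at £14.00/h; overtime 2 h 42 min = 162 min at £21.00/h.
Pay = (2400 × £14.00 + 162 × £21.00) ÷ 60 = £616.70.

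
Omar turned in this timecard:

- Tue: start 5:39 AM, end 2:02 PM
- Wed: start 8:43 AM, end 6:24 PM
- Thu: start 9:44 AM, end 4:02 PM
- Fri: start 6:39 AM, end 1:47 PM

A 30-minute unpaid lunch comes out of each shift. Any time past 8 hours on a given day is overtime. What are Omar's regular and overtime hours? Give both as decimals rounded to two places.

Regular 28.32 hours, overtime 1.18 hours

Tue: 5:39 AM–2:02 PM = 8 h 23 min; less 30 min break → 7 h 53 min
Wed: 8:43 AM–6:24 PM = 9 h 41 min; less 30 min break → 9 h 11 min
Thu: 9:44 AM–4:02 PM = 6 h 18 min; less 30 min break → 5 h 48 min
Fri: 6:39 AM–1:47 PM = 7 h 8 min; less 30 min break → 6 h 38 min
Tue reg 7 h 53 min / OT 0 h 0 min; Wed reg 8 h 0 min / OT 1 h 11 min; Thu reg 5 h 48 min / OT 0 h 0 min; Fri reg 6 h 38 min / OT 0 h 0 min.
Totals: regular 28 h 19 min, overtime 1 h 11 min.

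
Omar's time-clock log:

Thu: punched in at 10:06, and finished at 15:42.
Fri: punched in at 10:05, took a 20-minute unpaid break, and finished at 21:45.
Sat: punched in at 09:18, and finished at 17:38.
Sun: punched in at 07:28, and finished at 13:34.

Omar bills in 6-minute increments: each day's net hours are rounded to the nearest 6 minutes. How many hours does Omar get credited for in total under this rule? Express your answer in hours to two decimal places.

Thu: 10:06–15:42 = 5 h 36 min → rounds to 5 h 36 min
Fri: 10:05–21:45 = 11 h 40 min − 20 min = 11 h 20 min → rounds to 11 h 18 min
Sat: 09:18–17:38 = 8 h 20 min → rounds to 8 h 18 min
Sun: 07:28–13:34 = 6 h 6 min → rounds to 6 h 6 min
Total credited: 31 h 18 min.

31.30 hours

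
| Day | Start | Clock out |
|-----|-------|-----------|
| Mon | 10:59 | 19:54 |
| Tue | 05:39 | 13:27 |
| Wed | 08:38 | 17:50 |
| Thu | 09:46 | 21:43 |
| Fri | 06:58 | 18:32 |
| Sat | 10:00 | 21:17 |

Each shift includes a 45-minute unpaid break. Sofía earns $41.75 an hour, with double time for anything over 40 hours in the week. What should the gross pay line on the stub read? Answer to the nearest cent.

Mon: 10:59–19:54 = 8 h 55 min; less 45 min break → 8 h 10 min
Tue: 05:39–13:27 = 7 h 48 min; less 45 min break → 7 h 3 min
Wed: 08:38–17:50 = 9 h 12 min; less 45 min break → 8 h 27 min
Thu: 09:46–21:43 = 11 h 57 min; less 45 min break → 11 h 12 min
Fri: 06:58–18:32 = 11 h 34 min; less 45 min break → 10 h 49 min
Sat: 10:00–21:17 = 11 h 17 min; less 45 min break → 10 h 32 min
Total worked: 56 h 13 min = 3373 min.
Regular 40 h 0 min = 2400 min at $41.75/h; overtime 16 h 13 min = 973 min at $83.50/h.
Pay = (2400 × $41.75 + 973 × $83.50) ÷ 60 = $3024.09.

$3024.09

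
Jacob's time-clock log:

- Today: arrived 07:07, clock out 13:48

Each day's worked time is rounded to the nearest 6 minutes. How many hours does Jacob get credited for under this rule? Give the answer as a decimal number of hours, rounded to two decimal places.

Today: 07:07–13:48 = 6 h 41 min → rounds to 6 h 42 min

6.70 hours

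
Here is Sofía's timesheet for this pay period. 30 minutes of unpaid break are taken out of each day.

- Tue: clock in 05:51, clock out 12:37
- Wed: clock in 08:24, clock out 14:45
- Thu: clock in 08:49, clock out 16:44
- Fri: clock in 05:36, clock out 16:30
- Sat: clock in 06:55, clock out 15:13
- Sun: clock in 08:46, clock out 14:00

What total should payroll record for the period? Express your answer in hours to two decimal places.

42.47 hours

Tue: 05:51–12:37 = 6 h 46 min; less 30 min break → 6 h 16 min
Wed: 08:24–14:45 = 6 h 21 min; less 30 min break → 5 h 51 min
Thu: 08:49–16:44 = 7 h 55 min; less 30 min break → 7 h 25 min
Fri: 05:36–16:30 = 10 h 54 min; less 30 min break → 10 h 24 min
Sat: 06:55–15:13 = 8 h 18 min; less 30 min break → 7 h 48 min
Sun: 08:46–14:00 = 5 h 14 min; less 30 min break → 4 h 44 min
Total: 6 h 16 min + 5 h 51 min + 7 h 25 min + 10 h 24 min + 7 h 48 min + 4 h 44 min = 42 h 28 min.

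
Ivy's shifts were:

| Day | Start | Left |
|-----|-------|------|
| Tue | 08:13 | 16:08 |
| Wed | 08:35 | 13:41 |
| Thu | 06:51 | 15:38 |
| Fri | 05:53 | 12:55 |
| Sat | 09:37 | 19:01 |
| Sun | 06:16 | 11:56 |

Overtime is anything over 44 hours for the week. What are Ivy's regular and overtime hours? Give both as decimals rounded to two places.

Regular 43.90 hours, overtime 0.00 hours

Tue: 08:13–16:08 = 7 h 55 min
Wed: 08:35–13:41 = 5 h 6 min
Thu: 06:51–15:38 = 8 h 47 min
Fri: 05:53–12:55 = 7 h 2 min
Sat: 09:37–19:01 = 9 h 24 min
Sun: 06:16–11:56 = 5 h 40 min
Total worked: 43 h 54 min = 43.90 h.
Threshold 44 h → overtime 0 h 0 min, regular 43 h 54 min.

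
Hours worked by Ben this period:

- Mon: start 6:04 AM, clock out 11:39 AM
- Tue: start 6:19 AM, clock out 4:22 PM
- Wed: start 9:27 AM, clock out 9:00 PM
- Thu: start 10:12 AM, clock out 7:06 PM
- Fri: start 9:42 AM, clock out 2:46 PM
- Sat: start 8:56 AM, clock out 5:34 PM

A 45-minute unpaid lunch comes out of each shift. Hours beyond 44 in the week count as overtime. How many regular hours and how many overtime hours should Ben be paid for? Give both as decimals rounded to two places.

Regular 44.00 hours, overtime 1.28 hours

Mon: 6:04 AM–11:39 AM = 5 h 35 min; less 45 min break → 4 h 50 min
Tue: 6:19 AM–4:22 PM = 10 h 3 min; less 45 min break → 9 h 18 min
Wed: 9:27 AM–9:00 PM = 11 h 33 min; less 45 min break → 10 h 48 min
Thu: 10:12 AM–7:06 PM = 8 h 54 min; less 45 min break → 8 h 9 min
Fri: 9:42 AM–2:46 PM = 5 h 4 min; less 45 min break → 4 h 19 min
Sat: 8:56 AM–5:34 PM = 8 h 38 min; less 45 min break → 7 h 53 min
Total worked: 45 h 17 min = 45.28 h.
Threshold 44 h → overtime 1 h 17 min, regular 44 h 0 min.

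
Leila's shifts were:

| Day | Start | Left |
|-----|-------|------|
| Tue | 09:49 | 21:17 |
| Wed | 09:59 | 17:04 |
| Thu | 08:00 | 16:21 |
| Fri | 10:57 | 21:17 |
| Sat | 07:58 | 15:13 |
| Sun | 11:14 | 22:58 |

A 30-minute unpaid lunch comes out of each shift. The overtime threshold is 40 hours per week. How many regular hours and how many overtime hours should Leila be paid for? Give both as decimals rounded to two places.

Tue: 09:49–21:17 = 11 h 28 min; less 30 min break → 10 h 58 min
Wed: 09:59–17:04 = 7 h 5 min; less 30 min break → 6 h 35 min
Thu: 08:00–16:21 = 8 h 21 min; less 30 min break → 7 h 51 min
Fri: 10:57–21:17 = 10 h 20 min; less 30 min break → 9 h 50 min
Sat: 07:58–15:13 = 7 h 15 min; less 30 min break → 6 h 45 min
Sun: 11:14–22:58 = 11 h 44 min; less 30 min break → 11 h 14 min
Total worked: 53 h 13 min = 53.22 h.
Threshold 40 h → overtime 13 h 13 min, regular 40 h 0 min.

Regular 40.00 hours, overtime 13.22 hours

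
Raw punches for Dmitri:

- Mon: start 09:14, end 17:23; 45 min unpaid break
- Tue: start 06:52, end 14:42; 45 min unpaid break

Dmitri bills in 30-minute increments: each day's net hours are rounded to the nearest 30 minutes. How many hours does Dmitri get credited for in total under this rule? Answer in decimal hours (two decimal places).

14.50 hours

Mon: 09:14–17:23 = 8 h 9 min − 45 min = 7 h 24 min → rounds to 7 h 30 min
Tue: 06:52–14:42 = 7 h 50 min − 45 min = 7 h 5 min → rounds to 7 h 0 min
Total credited: 14 h 30 min.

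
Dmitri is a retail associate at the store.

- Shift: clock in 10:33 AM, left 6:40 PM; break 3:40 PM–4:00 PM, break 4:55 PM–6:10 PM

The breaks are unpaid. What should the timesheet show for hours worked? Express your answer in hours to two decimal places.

6.53 hours

Shift: 10:33 AM–6:40 PM = 8 h 7 min; less 95 min break → 6 h 32 min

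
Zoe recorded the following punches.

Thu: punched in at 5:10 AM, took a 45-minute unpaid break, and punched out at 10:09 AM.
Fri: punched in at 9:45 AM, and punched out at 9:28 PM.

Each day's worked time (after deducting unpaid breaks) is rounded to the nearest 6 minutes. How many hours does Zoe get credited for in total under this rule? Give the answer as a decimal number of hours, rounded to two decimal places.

15.90 hours

Thu: 5:10 AM–10:09 AM = 4 h 59 min − 45 min = 4 h 14 min → rounds to 4 h 12 min
Fri: 9:45 AM–9:28 PM = 11 h 43 min → rounds to 11 h 42 min
Total credited: 15 h 54 min.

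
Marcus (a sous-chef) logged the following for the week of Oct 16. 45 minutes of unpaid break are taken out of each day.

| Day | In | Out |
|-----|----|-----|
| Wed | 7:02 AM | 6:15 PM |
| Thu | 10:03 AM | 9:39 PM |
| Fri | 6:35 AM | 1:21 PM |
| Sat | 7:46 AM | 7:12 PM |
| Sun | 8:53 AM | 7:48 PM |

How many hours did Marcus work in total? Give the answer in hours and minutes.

Wed: 7:02 AM–6:15 PM = 11 h 13 min; less 45 min break → 10 h 28 min
Thu: 10:03 AM–9:39 PM = 11 h 36 min; less 45 min break → 10 h 51 min
Fri: 6:35 AM–1:21 PM = 6 h 46 min; less 45 min break → 6 h 1 min
Sat: 7:46 AM–7:12 PM = 11 h 26 min; less 45 min break → 10 h 41 min
Sun: 8:53 AM–7:48 PM = 10 h 55 min; less 45 min break → 10 h 10 min
Total: 10 h 28 min + 10 h 51 min + 6 h 1 min + 10 h 41 min + 10 h 10 min = 48 h 11 min.

48 h 11 min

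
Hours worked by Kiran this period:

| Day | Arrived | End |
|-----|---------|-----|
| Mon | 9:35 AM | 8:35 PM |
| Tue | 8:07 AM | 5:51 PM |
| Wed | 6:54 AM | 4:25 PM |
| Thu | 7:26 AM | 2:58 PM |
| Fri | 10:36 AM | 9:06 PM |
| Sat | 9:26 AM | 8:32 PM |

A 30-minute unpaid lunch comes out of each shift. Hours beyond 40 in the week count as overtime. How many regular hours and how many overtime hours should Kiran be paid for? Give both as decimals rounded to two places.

Regular 40.00 hours, overtime 16.38 hours

Mon: 9:35 AM–8:35 PM = 11 h 0 min; less 30 min break → 10 h 30 min
Tue: 8:07 AM–5:51 PM = 9 h 44 min; less 30 min break → 9 h 14 min
Wed: 6:54 AM–4:25 PM = 9 h 31 min; less 30 min break → 9 h 1 min
Thu: 7:26 AM–2:58 PM = 7 h 32 min; less 30 min break → 7 h 2 min
Fri: 10:36 AM–9:06 PM = 10 h 30 min; less 30 min break → 10 h 0 min
Sat: 9:26 AM–8:32 PM = 11 h 6 min; less 30 min break → 10 h 36 min
Total worked: 56 h 23 min = 56.38 h.
Threshold 40 h → overtime 16 h 23 min, regular 40 h 0 min.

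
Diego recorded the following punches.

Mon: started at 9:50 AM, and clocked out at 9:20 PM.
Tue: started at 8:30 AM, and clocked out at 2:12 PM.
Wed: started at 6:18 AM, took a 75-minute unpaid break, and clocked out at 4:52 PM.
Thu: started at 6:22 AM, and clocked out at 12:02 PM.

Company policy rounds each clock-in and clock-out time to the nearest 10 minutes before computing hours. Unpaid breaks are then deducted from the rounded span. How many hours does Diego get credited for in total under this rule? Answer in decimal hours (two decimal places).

Mon: in 9:50 AM→9:50 AM, out 9:20 PM→9:20 PM; 11 h 30 min
Tue: in 8:30 AM→8:30 AM, out 2:12 PM→2:10 PM; 5 h 40 min
Wed: in 6:18 AM→6:20 AM, out 4:52 PM→4:50 PM; 10 h 30 min − 75 min = 9 h 15 min
Thu: in 6:22 AM→6:20 AM, out 12:02 PM→12:00 PM; 5 h 40 min
Total credited: 32 h 5 min.

32.08 hours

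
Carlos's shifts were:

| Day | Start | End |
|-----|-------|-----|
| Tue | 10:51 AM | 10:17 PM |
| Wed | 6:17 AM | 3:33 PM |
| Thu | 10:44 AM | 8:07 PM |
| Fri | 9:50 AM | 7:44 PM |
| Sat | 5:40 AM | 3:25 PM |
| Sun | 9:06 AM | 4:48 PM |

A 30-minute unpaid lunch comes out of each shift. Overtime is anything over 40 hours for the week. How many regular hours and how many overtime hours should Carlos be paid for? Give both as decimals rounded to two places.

Tue: 10:51 AM–10:17 PM = 11 h 26 min; less 30 min break → 10 h 56 min
Wed: 6:17 AM–3:33 PM = 9 h 16 min; less 30 min break → 8 h 46 min
Thu: 10:44 AM–8:07 PM = 9 h 23 min; less 30 min break → 8 h 53 min
Fri: 9:50 AM–7:44 PM = 9 h 54 min; less 30 min break → 9 h 24 min
Sat: 5:40 AM–3:25 PM = 9 h 45 min; less 30 min break → 9 h 15 min
Sun: 9:06 AM–4:48 PM = 7 h 42 min; less 30 min break → 7 h 12 min
Total worked: 54 h 26 min = 54.43 h.
Threshold 40 h → overtime 14 h 26 min, regular 40 h 0 min.

Regular 40.00 hours, overtime 14.43 hours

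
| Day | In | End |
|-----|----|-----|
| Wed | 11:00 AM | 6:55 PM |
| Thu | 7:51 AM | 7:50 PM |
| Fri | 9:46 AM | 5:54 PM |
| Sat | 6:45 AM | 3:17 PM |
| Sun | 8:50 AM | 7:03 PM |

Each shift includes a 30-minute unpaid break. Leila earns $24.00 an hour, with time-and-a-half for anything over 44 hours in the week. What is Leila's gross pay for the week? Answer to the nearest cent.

$1066.20

Wed: 11:00 AM–6:55 PM = 7 h 55 min; less 30 min break → 7 h 25 min
Thu: 7:51 AM–7:50 PM = 11 h 59 min; less 30 min break → 11 h 29 min
Fri: 9:46 AM–5:54 PM = 8 h 8 min; less 30 min break → 7 h 38 min
Sat: 6:45 AM–3:17 PM = 8 h 32 min; less 30 min break → 8 h 2 min
Sun: 8:50 AM–7:03 PM = 10 h 13 min; less 30 min break → 9 h 43 min
Total worked: 44 h 17 min = 2657 min.
Regular 44 h 0 min = 2640 min at $24.00/h; overtime 0 h 17 min = 17 min at $36.00/h.
Pay = (2640 × $24.00 + 17 × $36.00) ÷ 60 = $1066.20.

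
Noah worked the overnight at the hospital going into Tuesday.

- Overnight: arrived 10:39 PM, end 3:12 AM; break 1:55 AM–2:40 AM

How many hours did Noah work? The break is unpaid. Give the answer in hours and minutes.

3 h 48 min

Overnight: 10:39 PM → midnight = 1 h 21 min; midnight → 3:12 AM = 3 h 12 min; span 4 h 33 min; less 45 min break → 3 h 48 min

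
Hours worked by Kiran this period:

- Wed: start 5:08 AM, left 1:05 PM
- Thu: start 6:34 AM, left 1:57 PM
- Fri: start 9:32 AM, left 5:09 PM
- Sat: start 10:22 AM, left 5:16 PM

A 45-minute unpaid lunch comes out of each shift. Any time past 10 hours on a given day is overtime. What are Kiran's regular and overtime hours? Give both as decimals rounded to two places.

Regular 26.85 hours, overtime 0.00 hours

Wed: 5:08 AM–1:05 PM = 7 h 57 min; less 45 min break → 7 h 12 min
Thu: 6:34 AM–1:57 PM = 7 h 23 min; less 45 min break → 6 h 38 min
Fri: 9:32 AM–5:09 PM = 7 h 37 min; less 45 min break → 6 h 52 min
Sat: 10:22 AM–5:16 PM = 6 h 54 min; less 45 min break → 6 h 9 min
Wed reg 7 h 12 min / OT 0 h 0 min; Thu reg 6 h 38 min / OT 0 h 0 min; Fri reg 6 h 52 min / OT 0 h 0 min; Sat reg 6 h 9 min / OT 0 h 0 min.
Totals: regular 26 h 51 min, overtime 0 h 0 min.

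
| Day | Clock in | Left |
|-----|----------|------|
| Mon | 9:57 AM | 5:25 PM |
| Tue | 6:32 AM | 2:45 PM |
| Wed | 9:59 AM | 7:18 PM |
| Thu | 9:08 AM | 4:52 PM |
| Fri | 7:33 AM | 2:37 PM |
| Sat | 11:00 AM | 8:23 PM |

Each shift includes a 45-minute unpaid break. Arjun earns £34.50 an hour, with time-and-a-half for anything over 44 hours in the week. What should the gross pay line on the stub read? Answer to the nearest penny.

£1553.36

Mon: 9:57 AM–5:25 PM = 7 h 28 min; less 45 min break → 6 h 43 min
Tue: 6:32 AM–2:45 PM = 8 h 13 min; less 45 min break → 7 h 28 min
Wed: 9:59 AM–7:18 PM = 9 h 19 min; less 45 min break → 8 h 34 min
Thu: 9:08 AM–4:52 PM = 7 h 44 min; less 45 min break → 6 h 59 min
Fri: 7:33 AM–2:37 PM = 7 h 4 min; less 45 min break → 6 h 19 min
Sat: 11:00 AM–8:23 PM = 9 h 23 min; less 45 min break → 8 h 38 min
Total worked: 44 h 41 min = 2681 min.
Regular 44 h 0 min = 2640 min at £34.50/h; overtime 0 h 41 min = 41 min at £51.75/h.
Pay = (2640 × £34.50 + 41 × £51.75) ÷ 60 = £1553.36.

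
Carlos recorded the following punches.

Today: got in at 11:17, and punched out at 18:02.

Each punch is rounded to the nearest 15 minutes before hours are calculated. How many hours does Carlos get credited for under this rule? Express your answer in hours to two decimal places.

Today: in 11:17→11:15, out 18:02→18:00; 6 h 45 min

6.75 hours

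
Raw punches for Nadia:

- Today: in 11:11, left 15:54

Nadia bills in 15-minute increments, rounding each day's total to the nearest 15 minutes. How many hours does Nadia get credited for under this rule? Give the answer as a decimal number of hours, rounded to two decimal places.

4.75 hours

Today: 11:11–15:54 = 4 h 43 min → rounds to 4 h 45 min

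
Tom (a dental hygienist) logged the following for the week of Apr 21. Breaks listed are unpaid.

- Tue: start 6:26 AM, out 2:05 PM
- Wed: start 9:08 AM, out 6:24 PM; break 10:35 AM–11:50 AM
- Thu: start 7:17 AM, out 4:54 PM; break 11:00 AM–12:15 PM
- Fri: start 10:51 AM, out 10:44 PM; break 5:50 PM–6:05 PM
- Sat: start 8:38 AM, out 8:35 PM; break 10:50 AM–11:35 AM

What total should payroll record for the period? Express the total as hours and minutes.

Tue: 6:26 AM–2:05 PM = 7 h 39 min
Wed: 9:08 AM–6:24 PM = 9 h 16 min; less 75 min break → 8 h 1 min
Thu: 7:17 AM–4:54 PM = 9 h 37 min; less 75 min break → 8 h 22 min
Fri: 10:51 AM–10:44 PM = 11 h 53 min; less 15 min break → 11 h 38 min
Sat: 8:38 AM–8:35 PM = 11 h 57 min; less 45 min break → 11 h 12 min
Total: 7 h 39 min + 8 h 1 min + 8 h 22 min + 11 h 38 min + 11 h 12 min = 46 h 52 min.

46 h 52 min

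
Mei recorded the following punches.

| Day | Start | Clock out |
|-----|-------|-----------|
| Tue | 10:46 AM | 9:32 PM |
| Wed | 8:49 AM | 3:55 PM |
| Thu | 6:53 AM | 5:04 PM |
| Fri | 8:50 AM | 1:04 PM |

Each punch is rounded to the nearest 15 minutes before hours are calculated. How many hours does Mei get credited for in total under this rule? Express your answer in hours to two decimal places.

Tue: in 10:46 AM→10:45 AM, out 9:32 PM→9:30 PM; 10 h 45 min
Wed: in 8:49 AM→8:45 AM, out 3:55 PM→4:00 PM; 7 h 15 min
Thu: in 6:53 AM→7:00 AM, out 5:04 PM→5:00 PM; 10 h 0 min
Fri: in 8:50 AM→8:45 AM, out 1:04 PM→1:00 PM; 4 h 15 min
Total credited: 32 h 15 min.

32.25 hours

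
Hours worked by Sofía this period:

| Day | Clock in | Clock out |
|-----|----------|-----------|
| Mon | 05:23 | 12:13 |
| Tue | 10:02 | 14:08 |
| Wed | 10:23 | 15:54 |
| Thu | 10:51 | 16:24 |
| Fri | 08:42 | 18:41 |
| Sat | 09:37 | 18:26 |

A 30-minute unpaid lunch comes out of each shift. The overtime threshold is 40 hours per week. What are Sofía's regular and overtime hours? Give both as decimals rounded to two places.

Mon: 05:23–12:13 = 6 h 50 min; less 30 min break → 6 h 20 min
Tue: 10:02–14:08 = 4 h 6 min; less 30 min break → 3 h 36 min
Wed: 10:23–15:54 = 5 h 31 min; less 30 min break → 5 h 1 min
Thu: 10:51–16:24 = 5 h 33 min; less 30 min break → 5 h 3 min
Fri: 08:42–18:41 = 9 h 59 min; less 30 min break → 9 h 29 min
Sat: 09:37–18:26 = 8 h 49 min; less 30 min break → 8 h 19 min
Total worked: 37 h 48 min = 37.80 h.
Threshold 40 h → overtime 0 h 0 min, regular 37 h 48 min.

Regular 37.80 hours, overtime 0.00 hours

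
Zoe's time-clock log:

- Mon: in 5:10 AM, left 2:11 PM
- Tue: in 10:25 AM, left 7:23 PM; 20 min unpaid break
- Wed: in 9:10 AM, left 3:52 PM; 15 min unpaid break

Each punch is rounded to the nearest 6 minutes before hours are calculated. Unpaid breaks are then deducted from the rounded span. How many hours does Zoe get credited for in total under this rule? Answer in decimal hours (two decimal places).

24.12 hours

Mon: in 5:10 AM→5:12 AM, out 2:11 PM→2:12 PM; 9 h 0 min
Tue: in 10:25 AM→10:24 AM, out 7:23 PM→7:24 PM; 9 h 0 min − 20 min = 8 h 40 min
Wed: in 9:10 AM→9:12 AM, out 3:52 PM→3:54 PM; 6 h 42 min − 15 min = 6 h 27 min
Total credited: 24 h 7 min.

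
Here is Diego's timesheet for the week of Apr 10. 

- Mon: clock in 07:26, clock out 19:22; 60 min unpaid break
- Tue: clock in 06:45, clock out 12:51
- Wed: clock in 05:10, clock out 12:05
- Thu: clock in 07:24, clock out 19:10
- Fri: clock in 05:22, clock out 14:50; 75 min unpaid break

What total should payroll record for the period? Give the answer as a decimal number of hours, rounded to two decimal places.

43.93 hours

Mon: 07:26–19:22 = 11 h 56 min; less 60 min break → 10 h 56 min
Tue: 06:45–12:51 = 6 h 6 min
Wed: 05:10–12:05 = 6 h 55 min
Thu: 07:24–19:10 = 11 h 46 min
Fri: 05:22–14:50 = 9 h 28 min; less 75 min break → 8 h 13 min
Total: 10 h 56 min + 6 h 6 min + 6 h 55 min + 11 h 46 min + 8 h 13 min = 43 h 56 min.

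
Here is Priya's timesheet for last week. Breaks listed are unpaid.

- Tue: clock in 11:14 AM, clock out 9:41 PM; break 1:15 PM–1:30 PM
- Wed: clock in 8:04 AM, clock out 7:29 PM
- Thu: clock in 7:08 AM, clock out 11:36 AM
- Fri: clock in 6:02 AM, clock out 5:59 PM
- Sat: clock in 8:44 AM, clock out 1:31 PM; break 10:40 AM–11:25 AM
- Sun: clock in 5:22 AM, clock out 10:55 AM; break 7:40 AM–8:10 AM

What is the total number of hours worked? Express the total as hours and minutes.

Tue: 11:14 AM–9:41 PM = 10 h 27 min; less 15 min break → 10 h 12 min
Wed: 8:04 AM–7:29 PM = 11 h 25 min
Thu: 7:08 AM–11:36 AM = 4 h 28 min
Fri: 6:02 AM–5:59 PM = 11 h 57 min
Sat: 8:44 AM–1:31 PM = 4 h 47 min; less 45 min break → 4 h 2 min
Sun: 5:22 AM–10:55 AM = 5 h 33 min; less 30 min break → 5 h 3 min
Total: 10 h 12 min + 11 h 25 min + 4 h 28 min + 11 h 57 min + 4 h 2 min + 5 h 3 min = 47 h 7 min.

47 h 7 min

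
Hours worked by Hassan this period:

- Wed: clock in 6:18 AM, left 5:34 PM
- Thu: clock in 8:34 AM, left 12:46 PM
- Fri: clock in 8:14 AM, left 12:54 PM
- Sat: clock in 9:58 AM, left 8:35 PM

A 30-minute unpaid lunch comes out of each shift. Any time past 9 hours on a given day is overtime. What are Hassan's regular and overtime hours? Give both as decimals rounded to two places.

Regular 25.87 hours, overtime 2.88 hours

Wed: 6:18 AM–5:34 PM = 11 h 16 min; less 30 min break → 10 h 46 min
Thu: 8:34 AM–12:46 PM = 4 h 12 min; less 30 min break → 3 h 42 min
Fri: 8:14 AM–12:54 PM = 4 h 40 min; less 30 min break → 4 h 10 min
Sat: 9:58 AM–8:35 PM = 10 h 37 min; less 30 min break → 10 h 7 min
Wed reg 9 h 0 min / OT 1 h 46 min; Thu reg 3 h 42 min / OT 0 h 0 min; Fri reg 4 h 10 min / OT 0 h 0 min; Sat reg 9 h 0 min / OT 1 h 7 min.
Totals: regular 25 h 52 min, overtime 2 h 53 min.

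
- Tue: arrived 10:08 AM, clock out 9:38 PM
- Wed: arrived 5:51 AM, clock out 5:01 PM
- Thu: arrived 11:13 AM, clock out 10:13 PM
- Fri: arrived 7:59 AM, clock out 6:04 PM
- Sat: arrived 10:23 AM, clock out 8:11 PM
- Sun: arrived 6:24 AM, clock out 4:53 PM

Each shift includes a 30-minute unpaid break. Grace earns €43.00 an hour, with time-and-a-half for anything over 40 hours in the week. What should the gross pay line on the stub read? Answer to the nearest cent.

Tue: 10:08 AM–9:38 PM = 11 h 30 min; less 30 min break → 11 h 0 min
Wed: 5:51 AM–5:01 PM = 11 h 10 min; less 30 min break → 10 h 40 min
Thu: 11:13 AM–10:13 PM = 11 h 0 min; less 30 min break → 10 h 30 min
Fri: 7:59 AM–6:04 PM = 10 h 5 min; less 30 min break → 9 h 35 min
Sat: 10:23 AM–8:11 PM = 9 h 48 min; less 30 min break → 9 h 18 min
Sun: 6:24 AM–4:53 PM = 10 h 29 min; less 30 min break → 9 h 59 min
Total worked: 61 h 2 min = 3662 min.
Regular 40 h 0 min = 2400 min at €43.00/h; overtime 21 h 2 min = 1262 min at €64.50/h.
Pay = (2400 × €43.00 + 1262 × €64.50) ÷ 60 = €3076.65.

€3076.65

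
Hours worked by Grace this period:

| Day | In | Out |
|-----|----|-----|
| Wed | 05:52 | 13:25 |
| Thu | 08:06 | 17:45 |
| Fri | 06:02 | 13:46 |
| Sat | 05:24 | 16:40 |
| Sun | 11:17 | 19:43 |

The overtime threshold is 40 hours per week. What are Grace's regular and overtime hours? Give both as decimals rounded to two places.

Wed: 05:52–13:25 = 7 h 33 min
Thu: 08:06–17:45 = 9 h 39 min
Fri: 06:02–13:46 = 7 h 44 min
Sat: 05:24–16:40 = 11 h 16 min
Sun: 11:17–19:43 = 8 h 26 min
Total worked: 44 h 38 min = 44.63 h.
Threshold 40 h → overtime 4 h 38 min, regular 40 h 0 min.

Regular 40.00 hours, overtime 4.63 hours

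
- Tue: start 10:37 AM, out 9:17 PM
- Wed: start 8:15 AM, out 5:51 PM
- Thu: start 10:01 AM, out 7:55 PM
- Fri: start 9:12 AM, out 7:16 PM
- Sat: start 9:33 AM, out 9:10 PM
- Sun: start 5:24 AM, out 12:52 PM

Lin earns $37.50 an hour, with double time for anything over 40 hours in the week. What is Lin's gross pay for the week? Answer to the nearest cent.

$2948.75

Tue: 10:37 AM–9:17 PM = 10 h 40 min
Wed: 8:15 AM–5:51 PM = 9 h 36 min
Thu: 10:01 AM–7:55 PM = 9 h 54 min
Fri: 9:12 AM–7:16 PM = 10 h 4 min
Sat: 9:33 AM–9:10 PM = 11 h 37 min
Sun: 5:24 AM–12:52 PM = 7 h 28 min
Total worked: 59 h 19 min = 3559 min.
Regular 40 h 0 min = 2400 min at $37.50/h; overtime 19 h 19 min = 1159 min at $75.00/h.
Pay = (2400 × $37.50 + 1159 × $75.00) ÷ 60 = $2948.75.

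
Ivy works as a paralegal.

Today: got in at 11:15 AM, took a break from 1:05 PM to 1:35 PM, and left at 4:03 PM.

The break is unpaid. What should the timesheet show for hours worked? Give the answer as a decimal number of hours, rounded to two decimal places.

Today: 11:15 AM–4:03 PM = 4 h 48 min; less 30 min break → 4 h 18 min

4.30 hours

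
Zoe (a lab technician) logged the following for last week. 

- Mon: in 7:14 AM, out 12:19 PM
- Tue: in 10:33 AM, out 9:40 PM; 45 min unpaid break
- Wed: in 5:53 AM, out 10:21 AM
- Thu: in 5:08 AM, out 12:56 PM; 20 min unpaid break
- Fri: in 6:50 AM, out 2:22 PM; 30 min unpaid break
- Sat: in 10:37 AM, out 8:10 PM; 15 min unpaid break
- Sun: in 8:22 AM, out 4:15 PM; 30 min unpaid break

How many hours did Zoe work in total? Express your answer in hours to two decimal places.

Mon: 7:14 AM–12:19 PM = 5 h 5 min
Tue: 10:33 AM–9:40 PM = 11 h 7 min; less 45 min break → 10 h 22 min
Wed: 5:53 AM–10:21 AM = 4 h 28 min
Thu: 5:08 AM–12:56 PM = 7 h 48 min; less 20 min break → 7 h 28 min
Fri: 6:50 AM–2:22 PM = 7 h 32 min; less 30 min break → 7 h 2 min
Sat: 10:37 AM–8:10 PM = 9 h 33 min; less 15 min break → 9 h 18 min
Sun: 8:22 AM–4:15 PM = 7 h 53 min; less 30 min break → 7 h 23 min
Total: 5 h 5 min + 10 h 22 min + 4 h 28 min + 7 h 28 min + 7 h 2 min + 9 h 18 min + 7 h 23 min = 51 h 6 min.

51.10 hours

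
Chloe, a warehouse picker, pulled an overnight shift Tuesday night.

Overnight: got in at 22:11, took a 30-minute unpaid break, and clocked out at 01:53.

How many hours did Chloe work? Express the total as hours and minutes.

Overnight: 22:11 → midnight = 1 h 49 min; midnight → 01:53 = 1 h 53 min; span 3 h 42 min; less 30 min break → 3 h 12 min

3 h 12 min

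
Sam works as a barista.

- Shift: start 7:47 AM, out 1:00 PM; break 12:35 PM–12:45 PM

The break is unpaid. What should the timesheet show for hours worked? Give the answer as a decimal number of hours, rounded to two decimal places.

5.05 hours

Shift: 7:47 AM–1:00 PM = 5 h 13 min; less 10 min break → 5 h 3 min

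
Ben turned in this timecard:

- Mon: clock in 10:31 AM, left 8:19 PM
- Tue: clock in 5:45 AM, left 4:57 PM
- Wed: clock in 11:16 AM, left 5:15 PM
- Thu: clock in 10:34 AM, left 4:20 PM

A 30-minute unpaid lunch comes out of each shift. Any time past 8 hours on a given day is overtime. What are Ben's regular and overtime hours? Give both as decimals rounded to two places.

Mon: 10:31 AM–8:19 PM = 9 h 48 min; less 30 min break → 9 h 18 min
Tue: 5:45 AM–4:57 PM = 11 h 12 min; less 30 min break → 10 h 42 min
Wed: 11:16 AM–5:15 PM = 5 h 59 min; less 30 min break → 5 h 29 min
Thu: 10:34 AM–4:20 PM = 5 h 46 min; less 30 min break → 5 h 16 min
Mon reg 8 h 0 min / OT 1 h 18 min; Tue reg 8 h 0 min / OT 2 h 42 min; Wed reg 5 h 29 min / OT 0 h 0 min; Thu reg 5 h 16 min / OT 0 h 0 min.
Totals: regular 26 h 45 min, overtime 4 h 0 min.

Regular 26.75 hours, overtime 4.00 hours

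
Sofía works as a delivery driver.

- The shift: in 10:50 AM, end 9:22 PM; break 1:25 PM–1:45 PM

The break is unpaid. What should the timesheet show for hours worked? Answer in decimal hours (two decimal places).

10.20 hours

The shift: 10:50 AM–9:22 PM = 10 h 32 min; less 20 min break → 10 h 12 min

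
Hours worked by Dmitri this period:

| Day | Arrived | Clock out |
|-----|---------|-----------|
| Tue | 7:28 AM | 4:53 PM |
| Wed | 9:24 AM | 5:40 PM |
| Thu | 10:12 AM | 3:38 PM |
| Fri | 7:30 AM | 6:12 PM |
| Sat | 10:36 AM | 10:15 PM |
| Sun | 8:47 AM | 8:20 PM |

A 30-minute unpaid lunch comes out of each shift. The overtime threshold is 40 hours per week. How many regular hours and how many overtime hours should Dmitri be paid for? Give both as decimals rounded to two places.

Tue: 7:28 AM–4:53 PM = 9 h 25 min; less 30 min break → 8 h 55 min
Wed: 9:24 AM–5:40 PM = 8 h 16 min; less 30 min break → 7 h 46 min
Thu: 10:12 AM–3:38 PM = 5 h 26 min; less 30 min break → 4 h 56 min
Fri: 7:30 AM–6:12 PM = 10 h 42 min; less 30 min break → 10 h 12 min
Sat: 10:36 AM–10:15 PM = 11 h 39 min; less 30 min break → 11 h 9 min
Sun: 8:47 AM–8:20 PM = 11 h 33 min; less 30 min break → 11 h 3 min
Total worked: 54 h 1 min = 54.02 h.
Threshold 40 h → overtime 14 h 1 min, regular 40 h 0 min.

Regular 40.00 hours, overtime 14.02 hours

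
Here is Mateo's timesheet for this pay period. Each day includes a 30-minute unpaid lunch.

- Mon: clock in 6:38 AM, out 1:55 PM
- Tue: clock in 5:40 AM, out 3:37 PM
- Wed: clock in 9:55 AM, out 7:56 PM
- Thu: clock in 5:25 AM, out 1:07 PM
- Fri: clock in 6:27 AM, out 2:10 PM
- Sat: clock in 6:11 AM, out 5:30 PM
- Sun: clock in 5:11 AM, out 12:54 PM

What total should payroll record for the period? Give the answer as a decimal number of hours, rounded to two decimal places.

58.20 hours

Mon: 6:38 AM–1:55 PM = 7 h 17 min; less 30 min break → 6 h 47 min
Tue: 5:40 AM–3:37 PM = 9 h 57 min; less 30 min break → 9 h 27 min
Wed: 9:55 AM–7:56 PM = 10 h 1 min; less 30 min break → 9 h 31 min
Thu: 5:25 AM–1:07 PM = 7 h 42 min; less 30 min break → 7 h 12 min
Fri: 6:27 AM–2:10 PM = 7 h 43 min; less 30 min break → 7 h 13 min
Sat: 6:11 AM–5:30 PM = 11 h 19 min; less 30 min break → 10 h 49 min
Sun: 5:11 AM–12:54 PM = 7 h 43 min; less 30 min break → 7 h 13 min
Total: 6 h 47 min + 9 h 27 min + 9 h 31 min + 7 h 12 min + 7 h 13 min + 10 h 49 min + 7 h 13 min = 58 h 12 min.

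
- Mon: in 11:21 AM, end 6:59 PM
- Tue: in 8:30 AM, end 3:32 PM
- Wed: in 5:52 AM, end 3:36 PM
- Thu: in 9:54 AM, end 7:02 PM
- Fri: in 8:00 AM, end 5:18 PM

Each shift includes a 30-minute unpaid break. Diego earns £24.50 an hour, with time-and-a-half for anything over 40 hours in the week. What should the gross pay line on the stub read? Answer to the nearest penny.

£992.25

Mon: 11:21 AM–6:59 PM = 7 h 38 min; less 30 min break → 7 h 8 min
Tue: 8:30 AM–3:32 PM = 7 h 2 min; less 30 min break → 6 h 32 min
Wed: 5:52 AM–3:36 PM = 9 h 44 min; less 30 min break → 9 h 14 min
Thu: 9:54 AM–7:02 PM = 9 h 8 min; less 30 min break → 8 h 38 min
Fri: 8:00 AM–5:18 PM = 9 h 18 min; less 30 min break → 8 h 48 min
Total worked: 40 h 20 min = 2420 min.
Regular 40 h 0 min = 2400 min at £24.50/h; overtime 0 h 20 min = 20 min at £36.75/h.
Pay = (2400 × £24.50 + 20 × £36.75) ÷ 60 = £992.25.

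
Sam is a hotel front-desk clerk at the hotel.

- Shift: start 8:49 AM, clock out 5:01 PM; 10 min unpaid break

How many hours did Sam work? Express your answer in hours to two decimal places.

8.03 hours

Shift: 8:49 AM–5:01 PM = 8 h 12 min; less 10 min break → 8 h 2 min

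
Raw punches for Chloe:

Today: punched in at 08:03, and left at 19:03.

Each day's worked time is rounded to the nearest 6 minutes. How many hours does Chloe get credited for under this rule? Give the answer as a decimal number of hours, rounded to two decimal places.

11.00 hours

Today: 08:03–19:03 = 11 h 0 min → rounds to 11 h 0 min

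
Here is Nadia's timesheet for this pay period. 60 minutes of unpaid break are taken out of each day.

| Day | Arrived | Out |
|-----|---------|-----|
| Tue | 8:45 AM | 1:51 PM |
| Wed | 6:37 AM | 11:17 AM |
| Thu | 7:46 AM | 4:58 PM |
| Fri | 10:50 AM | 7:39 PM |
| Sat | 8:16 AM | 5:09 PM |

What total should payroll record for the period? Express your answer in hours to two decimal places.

31.67 hours

Tue: 8:45 AM–1:51 PM = 5 h 6 min; less 60 min break → 4 h 6 min
Wed: 6:37 AM–11:17 AM = 4 h 40 min; less 60 min break → 3 h 40 min
Thu: 7:46 AM–4:58 PM = 9 h 12 min; less 60 min break → 8 h 12 min
Fri: 10:50 AM–7:39 PM = 8 h 49 min; less 60 min break → 7 h 49 min
Sat: 8:16 AM–5:09 PM = 8 h 53 min; less 60 min break → 7 h 53 min
Total: 4 h 6 min + 3 h 40 min + 8 h 12 min + 7 h 49 min + 7 h 53 min = 31 h 40 min.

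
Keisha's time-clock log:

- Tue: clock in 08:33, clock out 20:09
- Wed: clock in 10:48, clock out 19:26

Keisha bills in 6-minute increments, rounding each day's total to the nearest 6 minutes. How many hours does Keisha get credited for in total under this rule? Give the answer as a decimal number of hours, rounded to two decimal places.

Tue: 08:33–20:09 = 11 h 36 min → rounds to 11 h 36 min
Wed: 10:48–19:26 = 8 h 38 min → rounds to 8 h 36 min
Total credited: 20 h 12 min.

20.20 hours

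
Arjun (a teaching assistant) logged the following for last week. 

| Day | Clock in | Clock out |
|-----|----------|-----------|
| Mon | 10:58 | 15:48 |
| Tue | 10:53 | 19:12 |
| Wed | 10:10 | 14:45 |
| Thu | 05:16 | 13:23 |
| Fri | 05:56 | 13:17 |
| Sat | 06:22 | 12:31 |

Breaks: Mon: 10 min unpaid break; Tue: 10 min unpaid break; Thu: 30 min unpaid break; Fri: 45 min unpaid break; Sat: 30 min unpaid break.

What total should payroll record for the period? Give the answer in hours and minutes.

37 h 16 min

Mon: 10:58–15:48 = 4 h 50 min; less 10 min break → 4 h 40 min
Tue: 10:53–19:12 = 8 h 19 min; less 10 min break → 8 h 9 min
Wed: 10:10–14:45 = 4 h 35 min
Thu: 05:16–13:23 = 8 h 7 min; less 30 min break → 7 h 37 min
Fri: 05:56–13:17 = 7 h 21 min; less 45 min break → 6 h 36 min
Sat: 06:22–12:31 = 6 h 9 min; less 30 min break → 5 h 39 min
Total: 4 h 40 min + 8 h 9 min + 4 h 35 min + 7 h 37 min + 6 h 36 min + 5 h 39 min = 37 h 16 min.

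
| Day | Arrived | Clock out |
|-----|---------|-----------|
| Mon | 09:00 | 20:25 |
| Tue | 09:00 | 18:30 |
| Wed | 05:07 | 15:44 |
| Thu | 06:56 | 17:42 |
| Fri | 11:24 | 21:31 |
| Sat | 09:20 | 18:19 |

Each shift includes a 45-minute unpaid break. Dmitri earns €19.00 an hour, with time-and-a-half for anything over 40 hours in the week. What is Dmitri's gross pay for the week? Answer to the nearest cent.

Mon: 09:00–20:25 = 11 h 25 min; less 45 min break → 10 h 40 min
Tue: 09:00–18:30 = 9 h 30 min; less 45 min break → 8 h 45 min
Wed: 05:07–15:44 = 10 h 37 min; less 45 min break → 9 h 52 min
Thu: 06:56–17:42 = 10 h 46 min; less 45 min break → 10 h 1 min
Fri: 11:24–21:31 = 10 h 7 min; less 45 min break → 9 h 22 min
Sat: 09:20–18:19 = 8 h 59 min; less 45 min break → 8 h 14 min
Total worked: 56 h 54 min = 3414 min.
Regular 40 h 0 min = 2400 min at €19.00/h; overtime 16 h 54 min = 1014 min at €28.50/h.
Pay = (2400 × €19.00 + 1014 × €28.50) ÷ 60 = €1241.65.

€1241.65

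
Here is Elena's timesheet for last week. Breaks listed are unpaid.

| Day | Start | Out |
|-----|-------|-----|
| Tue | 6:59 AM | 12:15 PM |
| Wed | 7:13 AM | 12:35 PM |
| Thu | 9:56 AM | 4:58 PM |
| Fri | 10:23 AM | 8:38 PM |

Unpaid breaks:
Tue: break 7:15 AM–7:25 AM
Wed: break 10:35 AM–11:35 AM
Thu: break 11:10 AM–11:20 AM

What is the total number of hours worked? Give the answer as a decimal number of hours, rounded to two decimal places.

26.58 hours

Tue: 6:59 AM–12:15 PM = 5 h 16 min; less 10 min break → 5 h 6 min
Wed: 7:13 AM–12:35 PM = 5 h 22 min; less 60 min break → 4 h 22 min
Thu: 9:56 AM–4:58 PM = 7 h 2 min; less 10 min break → 6 h 52 min
Fri: 10:23 AM–8:38 PM = 10 h 15 min
Total: 5 h 6 min + 4 h 22 min + 6 h 52 min + 10 h 15 min = 26 h 35 min.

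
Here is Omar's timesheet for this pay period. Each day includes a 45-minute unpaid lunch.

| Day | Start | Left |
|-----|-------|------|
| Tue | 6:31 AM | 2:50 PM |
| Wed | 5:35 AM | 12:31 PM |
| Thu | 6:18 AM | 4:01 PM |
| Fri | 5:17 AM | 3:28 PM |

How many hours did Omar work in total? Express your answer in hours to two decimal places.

Tue: 6:31 AM–2:50 PM = 8 h 19 min; less 45 min break → 7 h 34 min
Wed: 5:35 AM–12:31 PM = 6 h 56 min; less 45 min break → 6 h 11 min
Thu: 6:18 AM–4:01 PM = 9 h 43 min; less 45 min break → 8 h 58 min
Fri: 5:17 AM–3:28 PM = 10 h 11 min; less 45 min break → 9 h 26 min
Total: 7 h 34 min + 6 h 11 min + 8 h 58 min + 9 h 26 min = 32 h 9 min.

32.15 hours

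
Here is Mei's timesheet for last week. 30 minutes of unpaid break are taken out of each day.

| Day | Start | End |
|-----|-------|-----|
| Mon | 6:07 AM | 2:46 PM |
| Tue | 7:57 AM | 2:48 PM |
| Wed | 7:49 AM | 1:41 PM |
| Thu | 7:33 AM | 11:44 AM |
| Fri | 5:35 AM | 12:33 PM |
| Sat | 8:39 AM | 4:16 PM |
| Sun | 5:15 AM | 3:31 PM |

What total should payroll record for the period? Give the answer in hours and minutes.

46 h 54 min

Mon: 6:07 AM–2:46 PM = 8 h 39 min; less 30 min break → 8 h 9 min
Tue: 7:57 AM–2:48 PM = 6 h 51 min; less 30 min break → 6 h 21 min
Wed: 7:49 AM–1:41 PM = 5 h 52 min; less 30 min break → 5 h 22 min
Thu: 7:33 AM–11:44 AM = 4 h 11 min; less 30 min break → 3 h 41 min
Fri: 5:35 AM–12:33 PM = 6 h 58 min; less 30 min break → 6 h 28 min
Sat: 8:39 AM–4:16 PM = 7 h 37 min; less 30 min break → 7 h 7 min
Sun: 5:15 AM–3:31 PM = 10 h 16 min; less 30 min break → 9 h 46 min
Total: 8 h 9 min + 6 h 21 min + 5 h 22 min + 3 h 41 min + 6 h 28 min + 7 h 7 min + 9 h 46 min = 46 h 54 min.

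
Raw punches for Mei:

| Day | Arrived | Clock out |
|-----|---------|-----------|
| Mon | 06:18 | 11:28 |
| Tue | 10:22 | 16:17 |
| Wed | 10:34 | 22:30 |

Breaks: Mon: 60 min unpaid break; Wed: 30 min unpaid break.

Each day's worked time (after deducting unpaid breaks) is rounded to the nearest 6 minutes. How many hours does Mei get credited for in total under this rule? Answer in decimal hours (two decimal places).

Mon: 06:18–11:28 = 5 h 10 min − 60 min = 4 h 10 min → rounds to 4 h 12 min
Tue: 10:22–16:17 = 5 h 55 min → rounds to 5 h 54 min
Wed: 10:34–22:30 = 11 h 56 min − 30 min = 11 h 26 min → rounds to 11 h 24 min
Total credited: 21 h 30 min.

21.50 hours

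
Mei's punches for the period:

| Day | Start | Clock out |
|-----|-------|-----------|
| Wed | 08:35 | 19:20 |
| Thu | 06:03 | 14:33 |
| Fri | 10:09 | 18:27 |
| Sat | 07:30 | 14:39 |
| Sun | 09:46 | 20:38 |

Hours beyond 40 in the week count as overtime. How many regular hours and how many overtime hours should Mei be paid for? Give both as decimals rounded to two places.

Regular 40.00 hours, overtime 5.57 hours

Wed: 08:35–19:20 = 10 h 45 min
Thu: 06:03–14:33 = 8 h 30 min
Fri: 10:09–18:27 = 8 h 18 min
Sat: 07:30–14:39 = 7 h 9 min
Sun: 09:46–20:38 = 10 h 52 min
Total worked: 45 h 34 min = 45.57 h.
Threshold 40 h → overtime 5 h 34 min, regular 40 h 0 min.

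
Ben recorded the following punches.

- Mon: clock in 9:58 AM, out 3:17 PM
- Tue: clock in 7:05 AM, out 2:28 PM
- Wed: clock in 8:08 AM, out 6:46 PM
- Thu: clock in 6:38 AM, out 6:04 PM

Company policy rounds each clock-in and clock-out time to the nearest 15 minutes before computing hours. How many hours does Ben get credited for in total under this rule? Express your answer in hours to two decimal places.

Mon: in 9:58 AM→10:00 AM, out 3:17 PM→3:15 PM; 5 h 15 min
Tue: in 7:05 AM→7:00 AM, out 2:28 PM→2:30 PM; 7 h 30 min
Wed: in 8:08 AM→8:15 AM, out 6:46 PM→6:45 PM; 10 h 30 min
Thu: in 6:38 AM→6:45 AM, out 6:04 PM→6:00 PM; 11 h 15 min
Total credited: 34 h 30 min.

34.50 hours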